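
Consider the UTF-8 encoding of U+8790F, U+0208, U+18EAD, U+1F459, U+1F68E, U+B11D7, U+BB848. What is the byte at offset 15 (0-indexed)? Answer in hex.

0x9F

U+8790F → 4-byte form F2 87 A4 8F at offsets 0–3.
U+0208 → 2-byte form C8 88 at offsets 4–5.
U+18EAD → 4-byte form F0 98 BA AD at offsets 6–9.
U+1F459 → 4-byte form F0 9F 91 99 at offsets 10–13.
U+1F68E → 4-byte form F0 9F 9A 8E at offsets 14–17.
Offset 15 falls in char 5's range; it's byte 2 of F0 9F 9A 8E = 0x9F.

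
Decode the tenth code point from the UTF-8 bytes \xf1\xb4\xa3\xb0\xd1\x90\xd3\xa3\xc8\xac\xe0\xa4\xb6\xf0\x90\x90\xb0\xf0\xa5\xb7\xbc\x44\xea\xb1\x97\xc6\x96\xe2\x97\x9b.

U+0196

Offset 0: leading byte 0xF1 = 11110001 → 4-byte char #1 = F1 B4 A3 B0.
Offset 4: leading byte 0xD1 = 11010001 → 2-byte char #2 = D1 90.
Offset 6: leading byte 0xD3 = 11010011 → 2-byte char #3 = D3 A3.
Offset 8: leading byte 0xC8 = 11001000 → 2-byte char #4 = C8 AC.
Offset 10: leading byte 0xE0 = 11100000 → 3-byte char #5 = E0 A4 B6.
Offset 13: leading byte 0xF0 = 11110000 → 4-byte char #6 = F0 90 90 B0.
Offset 17: leading byte 0xF0 = 11110000 → 4-byte char #7 = F0 A5 B7 BC.
Offset 21: leading byte 0x44 = 01000100 → 1-byte char #8 = 44.
Offset 22: leading byte 0xEA = 11101010 → 3-byte char #9 = EA B1 97.
Offset 25: leading byte 0xC6 = 11000110 → 2-byte char #10 = C6 96.
Leading byte 0xC6 = 11000110 matches 110xxxxx → 2-byte sequence.
Byte 1: 0xC6 = 11000110, payload 00110 (5 bits).
Byte 2: 0x96 = 10010110 (10xxxxxx ✓), payload 010110.
Concatenate: 00110010110 = 0x196 (11 bits → U+0196).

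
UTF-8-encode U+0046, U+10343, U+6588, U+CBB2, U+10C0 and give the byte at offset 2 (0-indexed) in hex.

U+0046 → 1-byte form 46 at offsets 0–0.
U+10343 → 4-byte form F0 90 8D 83 at offsets 1–4.
Offset 2 falls in char 2's range; it's byte 2 of F0 90 8D 83 = 0x90.

0x90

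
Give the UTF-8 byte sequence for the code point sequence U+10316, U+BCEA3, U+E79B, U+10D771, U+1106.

F0 90 8C 96 F2 BC BA A3 EE 9E 9B F4 8D 9D B1 E1 84 86

U+10316: 4-byte form → F0 90 8C 96.
U+BCEA3: 4-byte form → F2 BC BA A3.
U+E79B: 3-byte form → EE 9E 9B.
U+10D771: 4-byte form → F4 8D 9D B1.
U+1106: 3-byte form → E1 84 86.
Concatenated (18 bytes): F0 90 8C 96 F2 BC BA A3 EE 9E 9B F4 8D 9D B1 E1 84 86.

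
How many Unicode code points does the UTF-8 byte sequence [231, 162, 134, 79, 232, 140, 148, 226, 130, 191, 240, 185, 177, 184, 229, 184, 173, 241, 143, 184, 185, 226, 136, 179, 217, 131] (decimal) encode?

Byte at offset 0: 0xE7 = 11100111 → 3-byte char (#1). Advance 3.
Byte at offset 3: 0x4F = 01001111 → 1-byte char (#2). Advance 1.
Byte at offset 4: 0xE8 = 11101000 → 3-byte char (#3). Advance 3.
Byte at offset 7: 0xE2 = 11100010 → 3-byte char (#4). Advance 3.
Byte at offset 10: 0xF0 = 11110000 → 4-byte char (#5). Advance 4.
Byte at offset 14: 0xE5 = 11100101 → 3-byte char (#6). Advance 3.
Byte at offset 17: 0xF1 = 11110001 → 4-byte char (#7). Advance 4.
Byte at offset 21: 0xE2 = 11100010 → 3-byte char (#8). Advance 3.
Byte at offset 24: 0xD9 = 11011001 → 2-byte char (#9). Advance 2.
Reached end at offset 26 after 9 code points.

9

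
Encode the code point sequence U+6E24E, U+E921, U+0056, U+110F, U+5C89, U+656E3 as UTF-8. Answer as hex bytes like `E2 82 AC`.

F1 AE 89 8E EE A4 A1 56 E1 84 8F E5 B2 89 F1 A5 9B A3

U+6E24E: 4-byte form → F1 AE 89 8E.
U+E921: 3-byte form → EE A4 A1.
U+0056: 1-byte form → 56.
U+110F: 3-byte form → E1 84 8F.
U+5C89: 3-byte form → E5 B2 89.
U+656E3: 4-byte form → F1 A5 9B A3.
Concatenated (18 bytes): F1 AE 89 8E EE A4 A1 56 E1 84 8F E5 B2 89 F1 A5 9B A3.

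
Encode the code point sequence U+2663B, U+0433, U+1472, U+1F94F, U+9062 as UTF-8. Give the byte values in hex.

F0 A6 98 BB D0 B3 E1 91 B2 F0 9F A5 8F E9 81 A2

U+2663B: 4-byte form → F0 A6 98 BB.
U+0433: 2-byte form → D0 B3.
U+1472: 3-byte form → E1 91 B2.
U+1F94F: 4-byte form → F0 9F A5 8F.
U+9062: 3-byte form → E9 81 A2.
Concatenated (16 bytes): F0 A6 98 BB D0 B3 E1 91 B2 F0 9F A5 8F E9 81 A2.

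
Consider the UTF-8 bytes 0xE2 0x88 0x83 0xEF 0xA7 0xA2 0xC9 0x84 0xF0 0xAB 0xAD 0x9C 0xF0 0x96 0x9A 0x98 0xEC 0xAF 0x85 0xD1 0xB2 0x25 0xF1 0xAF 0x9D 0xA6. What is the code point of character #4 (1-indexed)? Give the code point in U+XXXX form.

Offset 0: leading byte 0xE2 = 11100010 → 3-byte char #1 = E2 88 83.
Offset 3: leading byte 0xEF = 11101111 → 3-byte char #2 = EF A7 A2.
Offset 6: leading byte 0xC9 = 11001001 → 2-byte char #3 = C9 84.
Offset 8: leading byte 0xF0 = 11110000 → 4-byte char #4 = F0 AB AD 9C.
Leading byte 0xF0 = 11110000 matches 11110xxx → 4-byte sequence.
Byte 1: 0xF0 = 11110000, payload 000 (3 bits).
Byte 2: 0xAB = 10101011 (10xxxxxx ✓), payload 101011.
Byte 3: 0xAD = 10101101 (10xxxxxx ✓), payload 101101.
Byte 4: 0x9C = 10011100 (10xxxxxx ✓), payload 011100.
Concatenate: 000101011101101011100 = 0x2BB5C (21 bits → U+2BB5C).

U+2BB5C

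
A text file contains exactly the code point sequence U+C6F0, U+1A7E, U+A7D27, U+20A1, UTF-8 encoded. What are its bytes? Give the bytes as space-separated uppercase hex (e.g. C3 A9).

EC 9B B0 E1 A9 BE F2 A7 B4 A7 E2 82 A1

U+C6F0: 3-byte form → EC 9B B0.
U+1A7E: 3-byte form → E1 A9 BE.
U+A7D27: 4-byte form → F2 A7 B4 A7.
U+20A1: 3-byte form → E2 82 A1.
Concatenated (13 bytes): EC 9B B0 E1 A9 BE F2 A7 B4 A7 E2 82 A1.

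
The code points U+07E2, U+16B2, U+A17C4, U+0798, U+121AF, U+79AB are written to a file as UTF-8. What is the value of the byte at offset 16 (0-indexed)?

0xA6

U+07E2 → 2-byte form DF A2 at offsets 0–1.
U+16B2 → 3-byte form E1 9A B2 at offsets 2–4.
U+A17C4 → 4-byte form F2 A1 9F 84 at offsets 5–8.
U+0798 → 2-byte form DE 98 at offsets 9–10.
U+121AF → 4-byte form F0 92 86 AF at offsets 11–14.
U+79AB → 3-byte form E7 A6 AB at offsets 15–17.
Offset 16 falls in char 6's range; it's byte 2 of E7 A6 AB = 0xA6.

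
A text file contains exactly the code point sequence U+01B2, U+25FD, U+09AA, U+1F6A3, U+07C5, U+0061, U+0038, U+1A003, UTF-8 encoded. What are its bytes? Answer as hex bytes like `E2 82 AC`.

U+01B2: 2-byte form → C6 B2.
U+25FD: 3-byte form → E2 97 BD.
U+09AA: 3-byte form → E0 A6 AA.
U+1F6A3: 4-byte form → F0 9F 9A A3.
U+07C5: 2-byte form → DF 85.
U+0061: 1-byte form → 61.
U+0038: 1-byte form → 38.
U+1A003: 4-byte form → F0 9A 80 83.
Concatenated (20 bytes): C6 B2 E2 97 BD E0 A6 AA F0 9F 9A A3 DF 85 61 38 F0 9A 80 83.

C6 B2 E2 97 BD E0 A6 AA F0 9F 9A A3 DF 85 61 38 F0 9A 80 83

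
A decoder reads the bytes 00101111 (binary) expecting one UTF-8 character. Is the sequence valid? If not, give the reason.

Leading byte 0x2F = 00101111 → 1-byte form.

valid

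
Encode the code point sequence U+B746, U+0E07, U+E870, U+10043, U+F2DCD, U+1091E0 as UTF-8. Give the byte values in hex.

EB 9D 86 E0 B8 87 EE A1 B0 F0 90 81 83 F3 B2 B7 8D F4 89 87 A0

U+B746: 3-byte form → EB 9D 86.
U+0E07: 3-byte form → E0 B8 87.
U+E870: 3-byte form → EE A1 B0.
U+10043: 4-byte form → F0 90 81 83.
U+F2DCD: 4-byte form → F3 B2 B7 8D.
U+1091E0: 4-byte form → F4 89 87 A0.
Concatenated (21 bytes): EB 9D 86 E0 B8 87 EE A1 B0 F0 90 81 83 F3 B2 B7 8D F4 89 87 A0.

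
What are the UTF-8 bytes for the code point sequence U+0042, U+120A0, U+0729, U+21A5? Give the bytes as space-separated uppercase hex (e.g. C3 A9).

U+0042: 1-byte form → 42.
U+120A0: 4-byte form → F0 92 82 A0.
U+0729: 2-byte form → DC A9.
U+21A5: 3-byte form → E2 86 A5.
Concatenated (10 bytes): 42 F0 92 82 A0 DC A9 E2 86 A5.

42 F0 92 82 A0 DC A9 E2 86 A5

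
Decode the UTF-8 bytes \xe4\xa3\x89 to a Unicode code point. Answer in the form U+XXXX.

Leading byte 0xE4 = 11100100 matches 1110xxxx → 3-byte sequence.
Byte 1: 0xE4 = 11100100, payload 0100 (4 bits).
Byte 2: 0xA3 = 10100011 (10xxxxxx ✓), payload 100011.
Byte 3: 0x89 = 10001001 (10xxxxxx ✓), payload 001001.
Concatenate: 0100100011001001 = 0x48C9 (16 bits → U+48C9).

U+48C9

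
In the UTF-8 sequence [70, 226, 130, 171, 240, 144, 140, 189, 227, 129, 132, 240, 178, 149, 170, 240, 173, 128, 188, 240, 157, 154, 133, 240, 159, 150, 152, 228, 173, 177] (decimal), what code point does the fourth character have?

Offset 0: leading byte 0x46 = 01000110 → 1-byte char #1 = 46.
Offset 1: leading byte 0xE2 = 11100010 → 3-byte char #2 = E2 82 AB.
Offset 4: leading byte 0xF0 = 11110000 → 4-byte char #3 = F0 90 8C BD.
Offset 8: leading byte 0xE3 = 11100011 → 3-byte char #4 = E3 81 84.
Leading byte 0xE3 = 11100011 matches 1110xxxx → 3-byte sequence.
Byte 1: 0xE3 = 11100011, payload 0011 (4 bits).
Byte 2: 0x81 = 10000001 (10xxxxxx ✓), payload 000001.
Byte 3: 0x84 = 10000100 (10xxxxxx ✓), payload 000100.
Concatenate: 0011000001000100 = 0x3044 (16 bits → U+3044).

U+3044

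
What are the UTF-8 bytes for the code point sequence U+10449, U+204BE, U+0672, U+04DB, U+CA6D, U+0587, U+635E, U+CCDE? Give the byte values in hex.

U+10449: 4-byte form → F0 90 91 89.
U+204BE: 4-byte form → F0 A0 92 BE.
U+0672: 2-byte form → D9 B2.
U+04DB: 2-byte form → D3 9B.
U+CA6D: 3-byte form → EC A9 AD.
U+0587: 2-byte form → D6 87.
U+635E: 3-byte form → E6 8D 9E.
U+CCDE: 3-byte form → EC B3 9E.
Concatenated (23 bytes): F0 90 91 89 F0 A0 92 BE D9 B2 D3 9B EC A9 AD D6 87 E6 8D 9E EC B3 9E.

F0 90 91 89 F0 A0 92 BE D9 B2 D3 9B EC A9 AD D6 87 E6 8D 9E EC B3 9E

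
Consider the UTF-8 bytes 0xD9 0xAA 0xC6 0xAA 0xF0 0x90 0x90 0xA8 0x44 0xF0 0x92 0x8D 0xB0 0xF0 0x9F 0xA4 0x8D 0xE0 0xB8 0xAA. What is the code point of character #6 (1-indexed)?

Offset 0: leading byte 0xD9 = 11011001 → 2-byte char #1 = D9 AA.
Offset 2: leading byte 0xC6 = 11000110 → 2-byte char #2 = C6 AA.
Offset 4: leading byte 0xF0 = 11110000 → 4-byte char #3 = F0 90 90 A8.
Offset 8: leading byte 0x44 = 01000100 → 1-byte char #4 = 44.
Offset 9: leading byte 0xF0 = 11110000 → 4-byte char #5 = F0 92 8D B0.
Offset 13: leading byte 0xF0 = 11110000 → 4-byte char #6 = F0 9F A4 8D.
Leading byte 0xF0 = 11110000 matches 11110xxx → 4-byte sequence.
Byte 1: 0xF0 = 11110000, payload 000 (3 bits).
Byte 2: 0x9F = 10011111 (10xxxxxx ✓), payload 011111.
Byte 3: 0xA4 = 10100100 (10xxxxxx ✓), payload 100100.
Byte 4: 0x8D = 10001101 (10xxxxxx ✓), payload 001101.
Concatenate: 000011111100100001101 = 0x1F90D (21 bits → U+1F90D).

U+1F90D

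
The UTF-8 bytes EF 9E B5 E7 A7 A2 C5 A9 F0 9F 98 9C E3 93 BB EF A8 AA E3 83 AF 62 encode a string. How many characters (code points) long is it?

8

Byte at offset 0: 0xEF = 11101111 → 3-byte char (#1). Advance 3.
Byte at offset 3: 0xE7 = 11100111 → 3-byte char (#2). Advance 3.
Byte at offset 6: 0xC5 = 11000101 → 2-byte char (#3). Advance 2.
Byte at offset 8: 0xF0 = 11110000 → 4-byte char (#4). Advance 4.
Byte at offset 12: 0xE3 = 11100011 → 3-byte char (#5). Advance 3.
Byte at offset 15: 0xEF = 11101111 → 3-byte char (#6). Advance 3.
Byte at offset 18: 0xE3 = 11100011 → 3-byte char (#7). Advance 3.
Byte at offset 21: 0x62 = 01100010 → 1-byte char (#8). Advance 1.
Reached end at offset 22 after 8 code points.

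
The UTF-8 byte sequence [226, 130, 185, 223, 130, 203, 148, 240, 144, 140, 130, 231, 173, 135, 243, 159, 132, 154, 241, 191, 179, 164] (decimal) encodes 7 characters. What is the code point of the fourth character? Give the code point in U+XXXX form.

U+10302

Offset 0: leading byte 0xE2 = 11100010 → 3-byte char #1 = E2 82 B9.
Offset 3: leading byte 0xDF = 11011111 → 2-byte char #2 = DF 82.
Offset 5: leading byte 0xCB = 11001011 → 2-byte char #3 = CB 94.
Offset 7: leading byte 0xF0 = 11110000 → 4-byte char #4 = F0 90 8C 82.
Leading byte 0xF0 = 11110000 matches 11110xxx → 4-byte sequence.
Byte 1: 0xF0 = 11110000, payload 000 (3 bits).
Byte 2: 0x90 = 10010000 (10xxxxxx ✓), payload 010000.
Byte 3: 0x8C = 10001100 (10xxxxxx ✓), payload 001100.
Byte 4: 0x82 = 10000010 (10xxxxxx ✓), payload 000010.
Concatenate: 000010000001100000010 = 0x10302 (21 bits → U+10302).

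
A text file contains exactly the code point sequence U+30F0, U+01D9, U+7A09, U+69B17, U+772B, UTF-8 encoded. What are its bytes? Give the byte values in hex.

U+30F0: 3-byte form → E3 83 B0.
U+01D9: 2-byte form → C7 99.
U+7A09: 3-byte form → E7 A8 89.
U+69B17: 4-byte form → F1 A9 AC 97.
U+772B: 3-byte form → E7 9C AB.
Concatenated (15 bytes): E3 83 B0 C7 99 E7 A8 89 F1 A9 AC 97 E7 9C AB.

E3 83 B0 C7 99 E7 A8 89 F1 A9 AC 97 E7 9C AB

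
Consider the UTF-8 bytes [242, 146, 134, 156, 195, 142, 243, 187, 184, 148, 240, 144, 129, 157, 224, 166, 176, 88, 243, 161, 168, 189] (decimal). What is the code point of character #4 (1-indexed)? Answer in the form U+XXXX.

U+1005D

Offset 0: leading byte 0xF2 = 11110010 → 4-byte char #1 = F2 92 86 9C.
Offset 4: leading byte 0xC3 = 11000011 → 2-byte char #2 = C3 8E.
Offset 6: leading byte 0xF3 = 11110011 → 4-byte char #3 = F3 BB B8 94.
Offset 10: leading byte 0xF0 = 11110000 → 4-byte char #4 = F0 90 81 9D.
Leading byte 0xF0 = 11110000 matches 11110xxx → 4-byte sequence.
Byte 1: 0xF0 = 11110000, payload 000 (3 bits).
Byte 2: 0x90 = 10010000 (10xxxxxx ✓), payload 010000.
Byte 3: 0x81 = 10000001 (10xxxxxx ✓), payload 000001.
Byte 4: 0x9D = 10011101 (10xxxxxx ✓), payload 011101.
Concatenate: 000010000000001011101 = 0x1005D (21 bits → U+1005D).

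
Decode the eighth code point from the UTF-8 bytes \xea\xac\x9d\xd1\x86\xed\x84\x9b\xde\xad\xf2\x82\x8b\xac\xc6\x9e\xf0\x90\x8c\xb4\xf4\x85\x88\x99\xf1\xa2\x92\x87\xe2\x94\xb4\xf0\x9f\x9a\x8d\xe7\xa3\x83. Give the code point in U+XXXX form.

U+105219

Offset 0: leading byte 0xEA = 11101010 → 3-byte char #1 = EA AC 9D.
Offset 3: leading byte 0xD1 = 11010001 → 2-byte char #2 = D1 86.
Offset 5: leading byte 0xED = 11101101 → 3-byte char #3 = ED 84 9B.
Offset 8: leading byte 0xDE = 11011110 → 2-byte char #4 = DE AD.
Offset 10: leading byte 0xF2 = 11110010 → 4-byte char #5 = F2 82 8B AC.
Offset 14: leading byte 0xC6 = 11000110 → 2-byte char #6 = C6 9E.
Offset 16: leading byte 0xF0 = 11110000 → 4-byte char #7 = F0 90 8C B4.
Offset 20: leading byte 0xF4 = 11110100 → 4-byte char #8 = F4 85 88 99.
Leading byte 0xF4 = 11110100 matches 11110xxx → 4-byte sequence.
Byte 1: 0xF4 = 11110100, payload 100 (3 bits).
Byte 2: 0x85 = 10000101 (10xxxxxx ✓), payload 000101.
Byte 3: 0x88 = 10001000 (10xxxxxx ✓), payload 001000.
Byte 4: 0x99 = 10011001 (10xxxxxx ✓), payload 011001.
Concatenate: 100000101001000011001 = 0x105219 (21 bits → U+105219).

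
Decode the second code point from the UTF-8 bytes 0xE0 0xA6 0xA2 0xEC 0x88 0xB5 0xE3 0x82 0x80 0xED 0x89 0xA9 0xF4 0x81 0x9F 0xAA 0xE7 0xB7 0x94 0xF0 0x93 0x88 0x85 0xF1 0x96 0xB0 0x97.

Offset 0: leading byte 0xE0 = 11100000 → 3-byte char #1 = E0 A6 A2.
Offset 3: leading byte 0xEC = 11101100 → 3-byte char #2 = EC 88 B5.
Leading byte 0xEC = 11101100 matches 1110xxxx → 3-byte sequence.
Byte 1: 0xEC = 11101100, payload 1100 (4 bits).
Byte 2: 0x88 = 10001000 (10xxxxxx ✓), payload 001000.
Byte 3: 0xB5 = 10110101 (10xxxxxx ✓), payload 110101.
Concatenate: 1100001000110101 = 0xC235 (16 bits → U+C235).

U+C235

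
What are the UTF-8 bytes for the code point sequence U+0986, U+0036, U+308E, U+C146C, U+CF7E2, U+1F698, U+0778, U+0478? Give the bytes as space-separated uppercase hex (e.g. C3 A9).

E0 A6 86 36 E3 82 8E F3 81 91 AC F3 8F 9F A2 F0 9F 9A 98 DD B8 D1 B8

U+0986: 3-byte form → E0 A6 86.
U+0036: 1-byte form → 36.
U+308E: 3-byte form → E3 82 8E.
U+C146C: 4-byte form → F3 81 91 AC.
U+CF7E2: 4-byte form → F3 8F 9F A2.
U+1F698: 4-byte form → F0 9F 9A 98.
U+0778: 2-byte form → DD B8.
U+0478: 2-byte form → D1 B8.
Concatenated (23 bytes): E0 A6 86 36 E3 82 8E F3 81 91 AC F3 8F 9F A2 F0 9F 9A 98 DD B8 D1 B8.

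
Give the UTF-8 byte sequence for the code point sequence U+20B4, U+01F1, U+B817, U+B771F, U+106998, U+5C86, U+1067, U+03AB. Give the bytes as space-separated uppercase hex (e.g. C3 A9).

E2 82 B4 C7 B1 EB A0 97 F2 B7 9C 9F F4 86 A6 98 E5 B2 86 E1 81 A7 CE AB

U+20B4: 3-byte form → E2 82 B4.
U+01F1: 2-byte form → C7 B1.
U+B817: 3-byte form → EB A0 97.
U+B771F: 4-byte form → F2 B7 9C 9F.
U+106998: 4-byte form → F4 86 A6 98.
U+5C86: 3-byte form → E5 B2 86.
U+1067: 3-byte form → E1 81 A7.
U+03AB: 2-byte form → CE AB.
Concatenated (24 bytes): E2 82 B4 C7 B1 EB A0 97 F2 B7 9C 9F F4 86 A6 98 E5 B2 86 E1 81 A7 CE AB.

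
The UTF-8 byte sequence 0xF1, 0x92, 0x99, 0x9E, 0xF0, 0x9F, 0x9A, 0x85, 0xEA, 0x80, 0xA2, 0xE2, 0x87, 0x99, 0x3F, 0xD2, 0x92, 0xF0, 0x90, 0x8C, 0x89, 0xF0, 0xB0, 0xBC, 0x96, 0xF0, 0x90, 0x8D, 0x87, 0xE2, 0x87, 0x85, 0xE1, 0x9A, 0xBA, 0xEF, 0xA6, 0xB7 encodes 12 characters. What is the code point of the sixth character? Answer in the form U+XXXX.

U+0492

Offset 0: leading byte 0xF1 = 11110001 → 4-byte char #1 = F1 92 99 9E.
Offset 4: leading byte 0xF0 = 11110000 → 4-byte char #2 = F0 9F 9A 85.
Offset 8: leading byte 0xEA = 11101010 → 3-byte char #3 = EA 80 A2.
Offset 11: leading byte 0xE2 = 11100010 → 3-byte char #4 = E2 87 99.
Offset 14: leading byte 0x3F = 00111111 → 1-byte char #5 = 3F.
Offset 15: leading byte 0xD2 = 11010010 → 2-byte char #6 = D2 92.
Leading byte 0xD2 = 11010010 matches 110xxxxx → 2-byte sequence.
Byte 1: 0xD2 = 11010010, payload 10010 (5 bits).
Byte 2: 0x92 = 10010010 (10xxxxxx ✓), payload 010010.
Concatenate: 10010010010 = 0x492 (11 bits → U+0492).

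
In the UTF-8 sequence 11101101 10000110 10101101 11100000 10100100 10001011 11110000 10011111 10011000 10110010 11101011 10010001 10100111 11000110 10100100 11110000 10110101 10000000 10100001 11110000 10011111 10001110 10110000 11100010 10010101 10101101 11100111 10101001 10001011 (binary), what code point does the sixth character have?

U+35021

Offset 0: leading byte 0xED = 11101101 → 3-byte char #1 = ED 86 AD.
Offset 3: leading byte 0xE0 = 11100000 → 3-byte char #2 = E0 A4 8B.
Offset 6: leading byte 0xF0 = 11110000 → 4-byte char #3 = F0 9F 98 B2.
Offset 10: leading byte 0xEB = 11101011 → 3-byte char #4 = EB 91 A7.
Offset 13: leading byte 0xC6 = 11000110 → 2-byte char #5 = C6 A4.
Offset 15: leading byte 0xF0 = 11110000 → 4-byte char #6 = F0 B5 80 A1.
Leading byte 0xF0 = 11110000 matches 11110xxx → 4-byte sequence.
Byte 1: 0xF0 = 11110000, payload 000 (3 bits).
Byte 2: 0xB5 = 10110101 (10xxxxxx ✓), payload 110101.
Byte 3: 0x80 = 10000000 (10xxxxxx ✓), payload 000000.
Byte 4: 0xA1 = 10100001 (10xxxxxx ✓), payload 100001.
Concatenate: 000110101000000100001 = 0x35021 (21 bits → U+35021).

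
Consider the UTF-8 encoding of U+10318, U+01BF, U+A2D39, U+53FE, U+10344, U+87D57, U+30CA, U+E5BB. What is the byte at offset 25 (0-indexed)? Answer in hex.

0x96

U+10318 → 4-byte form F0 90 8C 98 at offsets 0–3.
U+01BF → 2-byte form C6 BF at offsets 4–5.
U+A2D39 → 4-byte form F2 A2 B4 B9 at offsets 6–9.
U+53FE → 3-byte form E5 8F BE at offsets 10–12.
U+10344 → 4-byte form F0 90 8D 84 at offsets 13–16.
U+87D57 → 4-byte form F2 87 B5 97 at offsets 17–20.
U+30CA → 3-byte form E3 83 8A at offsets 21–23.
U+E5BB → 3-byte form EE 96 BB at offsets 24–26.
Offset 25 falls in char 8's range; it's byte 2 of EE 96 BB = 0x96.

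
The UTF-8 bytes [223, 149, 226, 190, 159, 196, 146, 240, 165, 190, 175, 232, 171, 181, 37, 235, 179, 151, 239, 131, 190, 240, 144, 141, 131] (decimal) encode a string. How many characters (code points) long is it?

Byte at offset 0: 0xDF = 11011111 → 2-byte char (#1). Advance 2.
Byte at offset 2: 0xE2 = 11100010 → 3-byte char (#2). Advance 3.
Byte at offset 5: 0xC4 = 11000100 → 2-byte char (#3). Advance 2.
Byte at offset 7: 0xF0 = 11110000 → 4-byte char (#4). Advance 4.
Byte at offset 11: 0xE8 = 11101000 → 3-byte char (#5). Advance 3.
Byte at offset 14: 0x25 = 00100101 → 1-byte char (#6). Advance 1.
Byte at offset 15: 0xEB = 11101011 → 3-byte char (#7). Advance 3.
Byte at offset 18: 0xEF = 11101111 → 3-byte char (#8). Advance 3.
Byte at offset 21: 0xF0 = 11110000 → 4-byte char (#9). Advance 4.
Reached end at offset 25 after 9 code points.

9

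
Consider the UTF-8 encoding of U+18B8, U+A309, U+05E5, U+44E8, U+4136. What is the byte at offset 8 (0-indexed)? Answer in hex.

0xE4

U+18B8 → 3-byte form E1 A2 B8 at offsets 0–2.
U+A309 → 3-byte form EA 8C 89 at offsets 3–5.
U+05E5 → 2-byte form D7 A5 at offsets 6–7.
U+44E8 → 3-byte form E4 93 A8 at offsets 8–10.
Offset 8 falls in char 4's range; it's byte 1 of E4 93 A8 = 0xE4.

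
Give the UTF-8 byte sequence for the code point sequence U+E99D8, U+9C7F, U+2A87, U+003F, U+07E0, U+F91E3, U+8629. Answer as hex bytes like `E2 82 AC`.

F3 A9 A7 98 E9 B1 BF E2 AA 87 3F DF A0 F3 B9 87 A3 E8 98 A9

U+E99D8: 4-byte form → F3 A9 A7 98.
U+9C7F: 3-byte form → E9 B1 BF.
U+2A87: 3-byte form → E2 AA 87.
U+003F: 1-byte form → 3F.
U+07E0: 2-byte form → DF A0.
U+F91E3: 4-byte form → F3 B9 87 A3.
U+8629: 3-byte form → E8 98 A9.
Concatenated (20 bytes): F3 A9 A7 98 E9 B1 BF E2 AA 87 3F DF A0 F3 B9 87 A3 E8 98 A9.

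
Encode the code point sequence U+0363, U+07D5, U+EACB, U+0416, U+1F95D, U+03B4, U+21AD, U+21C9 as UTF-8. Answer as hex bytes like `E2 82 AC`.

U+0363: 2-byte form → CD A3.
U+07D5: 2-byte form → DF 95.
U+EACB: 3-byte form → EE AB 8B.
U+0416: 2-byte form → D0 96.
U+1F95D: 4-byte form → F0 9F A5 9D.
U+03B4: 2-byte form → CE B4.
U+21AD: 3-byte form → E2 86 AD.
U+21C9: 3-byte form → E2 87 89.
Concatenated (21 bytes): CD A3 DF 95 EE AB 8B D0 96 F0 9F A5 9D CE B4 E2 86 AD E2 87 89.

CD A3 DF 95 EE AB 8B D0 96 F0 9F A5 9D CE B4 E2 86 AD E2 87 89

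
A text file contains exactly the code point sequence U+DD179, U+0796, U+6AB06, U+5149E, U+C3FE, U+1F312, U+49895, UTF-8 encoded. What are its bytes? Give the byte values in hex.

U+DD179: 4-byte form → F3 9D 85 B9.
U+0796: 2-byte form → DE 96.
U+6AB06: 4-byte form → F1 AA AC 86.
U+5149E: 4-byte form → F1 91 92 9E.
U+C3FE: 3-byte form → EC 8F BE.
U+1F312: 4-byte form → F0 9F 8C 92.
U+49895: 4-byte form → F1 89 A2 95.
Concatenated (25 bytes): F3 9D 85 B9 DE 96 F1 AA AC 86 F1 91 92 9E EC 8F BE F0 9F 8C 92 F1 89 A2 95.

F3 9D 85 B9 DE 96 F1 AA AC 86 F1 91 92 9E EC 8F BE F0 9F 8C 92 F1 89 A2 95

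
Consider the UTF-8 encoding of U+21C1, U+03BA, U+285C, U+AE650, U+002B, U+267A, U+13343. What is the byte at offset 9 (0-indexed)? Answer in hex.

0xAE

U+21C1 → 3-byte form E2 87 81 at offsets 0–2.
U+03BA → 2-byte form CE BA at offsets 3–4.
U+285C → 3-byte form E2 A1 9C at offsets 5–7.
U+AE650 → 4-byte form F2 AE 99 90 at offsets 8–11.
Offset 9 falls in char 4's range; it's byte 2 of F2 AE 99 90 = 0xAE.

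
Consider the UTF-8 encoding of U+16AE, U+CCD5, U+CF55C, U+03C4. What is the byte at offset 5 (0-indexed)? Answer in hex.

0x95

U+16AE → 3-byte form E1 9A AE at offsets 0–2.
U+CCD5 → 3-byte form EC B3 95 at offsets 3–5.
Offset 5 falls in char 2's range; it's byte 3 of EC B3 95 = 0x95.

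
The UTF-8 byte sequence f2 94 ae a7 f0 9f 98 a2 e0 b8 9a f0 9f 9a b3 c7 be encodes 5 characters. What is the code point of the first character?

U+94BA7

Offset 0: leading byte 0xF2 = 11110010 → 4-byte char #1 = F2 94 AE A7.
Leading byte 0xF2 = 11110010 matches 11110xxx → 4-byte sequence.
Byte 1: 0xF2 = 11110010, payload 010 (3 bits).
Byte 2: 0x94 = 10010100 (10xxxxxx ✓), payload 010100.
Byte 3: 0xAE = 10101110 (10xxxxxx ✓), payload 101110.
Byte 4: 0xA7 = 10100111 (10xxxxxx ✓), payload 100111.
Concatenate: 010010100101110100111 = 0x94BA7 (21 bits → U+94BA7).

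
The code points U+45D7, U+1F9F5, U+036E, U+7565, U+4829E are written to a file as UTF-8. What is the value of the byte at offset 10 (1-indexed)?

1-indexed offset 10 is 0-indexed offset 9.
U+45D7 → 3-byte form E4 97 97 at offsets 0–2.
U+1F9F5 → 4-byte form F0 9F A7 B5 at offsets 3–6.
U+036E → 2-byte form CD AE at offsets 7–8.
U+7565 → 3-byte form E7 95 A5 at offsets 9–11.
Offset 9 falls in char 4's range; it's byte 1 of E7 95 A5 = 0xE7.

0xE7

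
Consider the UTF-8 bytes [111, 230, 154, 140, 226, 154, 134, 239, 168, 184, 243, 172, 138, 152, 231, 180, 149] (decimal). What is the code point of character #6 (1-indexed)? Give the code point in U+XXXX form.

U+7D15

Offset 0: leading byte 0x6F = 01101111 → 1-byte char #1 = 6F.
Offset 1: leading byte 0xE6 = 11100110 → 3-byte char #2 = E6 9A 8C.
Offset 4: leading byte 0xE2 = 11100010 → 3-byte char #3 = E2 9A 86.
Offset 7: leading byte 0xEF = 11101111 → 3-byte char #4 = EF A8 B8.
Offset 10: leading byte 0xF3 = 11110011 → 4-byte char #5 = F3 AC 8A 98.
Offset 14: leading byte 0xE7 = 11100111 → 3-byte char #6 = E7 B4 95.
Leading byte 0xE7 = 11100111 matches 1110xxxx → 3-byte sequence.
Byte 1: 0xE7 = 11100111, payload 0111 (4 bits).
Byte 2: 0xB4 = 10110100 (10xxxxxx ✓), payload 110100.
Byte 3: 0x95 = 10010101 (10xxxxxx ✓), payload 010101.
Concatenate: 0111110100010101 = 0x7D15 (16 bits → U+7D15).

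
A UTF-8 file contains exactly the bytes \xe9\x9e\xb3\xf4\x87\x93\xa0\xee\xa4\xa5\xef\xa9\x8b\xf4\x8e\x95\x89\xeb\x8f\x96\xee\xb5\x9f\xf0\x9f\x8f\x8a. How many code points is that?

Byte at offset 0: 0xE9 = 11101001 → 3-byte char (#1). Advance 3.
Byte at offset 3: 0xF4 = 11110100 → 4-byte char (#2). Advance 4.
Byte at offset 7: 0xEE = 11101110 → 3-byte char (#3). Advance 3.
Byte at offset 10: 0xEF = 11101111 → 3-byte char (#4). Advance 3.
Byte at offset 13: 0xF4 = 11110100 → 4-byte char (#5). Advance 4.
Byte at offset 17: 0xEB = 11101011 → 3-byte char (#6). Advance 3.
Byte at offset 20: 0xEE = 11101110 → 3-byte char (#7). Advance 3.
Byte at offset 23: 0xF0 = 11110000 → 4-byte char (#8). Advance 4.
Reached end at offset 27 after 8 code points.

8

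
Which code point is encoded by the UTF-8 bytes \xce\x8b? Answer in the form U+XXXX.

U+038B

Leading byte 0xCE = 11001110 matches 110xxxxx → 2-byte sequence.
Byte 1: 0xCE = 11001110, payload 01110 (5 bits).
Byte 2: 0x8B = 10001011 (10xxxxxx ✓), payload 001011.
Concatenate: 01110001011 = 0x38B (11 bits → U+038B).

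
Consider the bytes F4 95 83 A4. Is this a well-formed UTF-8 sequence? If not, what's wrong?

invalid (encodes a value above U+10FFFF)

Leading byte 0xF4 = 11110100 → 4-byte form.
Payload = 0x1150E4, which exceeds U+10FFFF, the maximum Unicode code point. (Leading bytes F5–FF, or F4 followed by ≥ 0x90, are invalid.)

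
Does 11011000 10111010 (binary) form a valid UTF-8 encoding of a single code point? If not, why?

Leading byte 0xD8 = 11011000 → 2-byte form.
Continuation bytes 0xBA=10111010 all match 10xxxxxx.
Decoded value 0x63A is ≥ 0x80 (shortest form) and not a surrogate.

valid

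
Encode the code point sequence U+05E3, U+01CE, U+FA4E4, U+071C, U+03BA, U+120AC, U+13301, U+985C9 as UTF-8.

U+05E3: 2-byte form → D7 A3.
U+01CE: 2-byte form → C7 8E.
U+FA4E4: 4-byte form → F3 BA 93 A4.
U+071C: 2-byte form → DC 9C.
U+03BA: 2-byte form → CE BA.
U+120AC: 4-byte form → F0 92 82 AC.
U+13301: 4-byte form → F0 93 8C 81.
U+985C9: 4-byte form → F2 98 97 89.
Concatenated (24 bytes): D7 A3 C7 8E F3 BA 93 A4 DC 9C CE BA F0 92 82 AC F0 93 8C 81 F2 98 97 89.

D7 A3 C7 8E F3 BA 93 A4 DC 9C CE BA F0 92 82 AC F0 93 8C 81 F2 98 97 89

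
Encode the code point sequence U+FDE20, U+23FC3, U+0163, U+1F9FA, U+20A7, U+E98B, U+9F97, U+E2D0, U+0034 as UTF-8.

F3 BD B8 A0 F0 A3 BF 83 C5 A3 F0 9F A7 BA E2 82 A7 EE A6 8B E9 BE 97 EE 8B 90 34

U+FDE20: 4-byte form → F3 BD B8 A0.
U+23FC3: 4-byte form → F0 A3 BF 83.
U+0163: 2-byte form → C5 A3.
U+1F9FA: 4-byte form → F0 9F A7 BA.
U+20A7: 3-byte form → E2 82 A7.
U+E98B: 3-byte form → EE A6 8B.
U+9F97: 3-byte form → E9 BE 97.
U+E2D0: 3-byte form → EE 8B 90.
U+0034: 1-byte form → 34.
Concatenated (27 bytes): F3 BD B8 A0 F0 A3 BF 83 C5 A3 F0 9F A7 BA E2 82 A7 EE A6 8B E9 BE 97 EE 8B 90 34.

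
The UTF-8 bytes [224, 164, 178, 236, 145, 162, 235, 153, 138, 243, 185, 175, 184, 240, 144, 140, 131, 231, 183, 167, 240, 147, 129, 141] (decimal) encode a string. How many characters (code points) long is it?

7

Byte at offset 0: 0xE0 = 11100000 → 3-byte char (#1). Advance 3.
Byte at offset 3: 0xEC = 11101100 → 3-byte char (#2). Advance 3.
Byte at offset 6: 0xEB = 11101011 → 3-byte char (#3). Advance 3.
Byte at offset 9: 0xF3 = 11110011 → 4-byte char (#4). Advance 4.
Byte at offset 13: 0xF0 = 11110000 → 4-byte char (#5). Advance 4.
Byte at offset 17: 0xE7 = 11100111 → 3-byte char (#6). Advance 3.
Byte at offset 20: 0xF0 = 11110000 → 4-byte char (#7). Advance 4.
Reached end at offset 24 after 7 code points.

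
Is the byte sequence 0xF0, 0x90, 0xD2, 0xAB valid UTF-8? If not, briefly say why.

Leading byte 0xF0 = 11110000 → 4-byte form.
Byte 3 is 0xD2 = 11010010, which is not 10xxxxxx — expected a continuation byte.

invalid (non-continuation byte where continuation expected)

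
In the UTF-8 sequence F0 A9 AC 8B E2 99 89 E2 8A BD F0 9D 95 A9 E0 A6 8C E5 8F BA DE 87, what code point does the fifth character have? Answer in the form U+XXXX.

Offset 0: leading byte 0xF0 = 11110000 → 4-byte char #1 = F0 A9 AC 8B.
Offset 4: leading byte 0xE2 = 11100010 → 3-byte char #2 = E2 99 89.
Offset 7: leading byte 0xE2 = 11100010 → 3-byte char #3 = E2 8A BD.
Offset 10: leading byte 0xF0 = 11110000 → 4-byte char #4 = F0 9D 95 A9.
Offset 14: leading byte 0xE0 = 11100000 → 3-byte char #5 = E0 A6 8C.
Leading byte 0xE0 = 11100000 matches 1110xxxx → 3-byte sequence.
Byte 1: 0xE0 = 11100000, payload 0000 (4 bits).
Byte 2: 0xA6 = 10100110 (10xxxxxx ✓), payload 100110.
Byte 3: 0x8C = 10001100 (10xxxxxx ✓), payload 001100.
Concatenate: 0000100110001100 = 0x98C (16 bits → U+098C).

U+098C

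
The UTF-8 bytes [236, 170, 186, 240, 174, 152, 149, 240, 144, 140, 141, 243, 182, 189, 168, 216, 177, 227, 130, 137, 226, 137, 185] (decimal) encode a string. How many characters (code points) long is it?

7

Byte at offset 0: 0xEC = 11101100 → 3-byte char (#1). Advance 3.
Byte at offset 3: 0xF0 = 11110000 → 4-byte char (#2). Advance 4.
Byte at offset 7: 0xF0 = 11110000 → 4-byte char (#3). Advance 4.
Byte at offset 11: 0xF3 = 11110011 → 4-byte char (#4). Advance 4.
Byte at offset 15: 0xD8 = 11011000 → 2-byte char (#5). Advance 2.
Byte at offset 17: 0xE3 = 11100011 → 3-byte char (#6). Advance 3.
Byte at offset 20: 0xE2 = 11100010 → 3-byte char (#7). Advance 3.
Reached end at offset 23 after 7 code points.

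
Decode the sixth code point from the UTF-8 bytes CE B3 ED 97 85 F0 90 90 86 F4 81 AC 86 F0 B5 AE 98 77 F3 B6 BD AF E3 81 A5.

U+0077

Offset 0: leading byte 0xCE = 11001110 → 2-byte char #1 = CE B3.
Offset 2: leading byte 0xED = 11101101 → 3-byte char #2 = ED 97 85.
Offset 5: leading byte 0xF0 = 11110000 → 4-byte char #3 = F0 90 90 86.
Offset 9: leading byte 0xF4 = 11110100 → 4-byte char #4 = F4 81 AC 86.
Offset 13: leading byte 0xF0 = 11110000 → 4-byte char #5 = F0 B5 AE 98.
Offset 17: leading byte 0x77 = 01110111 → 1-byte char #6 = 77.
Leading byte 0x77 = 01110111 matches 0xxxxxxx → 1-byte sequence.
Byte 1: 0x77 = 01110111, payload 1110111 (7 bits).
Concatenate: 1110111 = 0x77 (7 bits → U+0077).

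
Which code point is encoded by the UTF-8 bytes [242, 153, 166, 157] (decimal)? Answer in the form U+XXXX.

Leading byte 0xF2 = 11110010 matches 11110xxx → 4-byte sequence.
Byte 1: 0xF2 = 11110010, payload 010 (3 bits).
Byte 2: 0x99 = 10011001 (10xxxxxx ✓), payload 011001.
Byte 3: 0xA6 = 10100110 (10xxxxxx ✓), payload 100110.
Byte 4: 0x9D = 10011101 (10xxxxxx ✓), payload 011101.
Concatenate: 010011001100110011101 = 0x9999D (21 bits → U+9999D).

U+9999D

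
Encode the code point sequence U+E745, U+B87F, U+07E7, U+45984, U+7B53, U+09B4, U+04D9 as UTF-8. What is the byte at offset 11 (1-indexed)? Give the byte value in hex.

1-indexed offset 11 is 0-indexed offset 10.
U+E745 → 3-byte form EE 9D 85 at offsets 0–2.
U+B87F → 3-byte form EB A1 BF at offsets 3–5.
U+07E7 → 2-byte form DF A7 at offsets 6–7.
U+45984 → 4-byte form F1 85 A6 84 at offsets 8–11.
Offset 10 falls in char 4's range; it's byte 3 of F1 85 A6 84 = 0xA6.

0xA6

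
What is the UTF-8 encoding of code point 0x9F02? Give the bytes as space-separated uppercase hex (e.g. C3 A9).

E9 BC 82

U+9F02 = 0x9F02 = 40706 decimal. In range U+0800–U+FFFF → 3-byte form: 1110xxxx 10xxxxxx 10xxxxxx.
Binary (16 bits): 1001111100000010.
Split 4+6+6: 1001 | 111100 | 000010.
Byte 1: 11101001 = 0xE9.
Byte 2: 10111100 = 0xBC.
Byte 3: 10000010 = 0x82.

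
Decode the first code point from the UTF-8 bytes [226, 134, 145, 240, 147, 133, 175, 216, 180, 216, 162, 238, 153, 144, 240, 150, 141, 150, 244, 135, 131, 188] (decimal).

Offset 0: leading byte 0xE2 = 11100010 → 3-byte char #1 = E2 86 91.
Leading byte 0xE2 = 11100010 matches 1110xxxx → 3-byte sequence.
Byte 1: 0xE2 = 11100010, payload 0010 (4 bits).
Byte 2: 0x86 = 10000110 (10xxxxxx ✓), payload 000110.
Byte 3: 0x91 = 10010001 (10xxxxxx ✓), payload 010001.
Concatenate: 0010000110010001 = 0x2191 (16 bits → U+2191).

U+2191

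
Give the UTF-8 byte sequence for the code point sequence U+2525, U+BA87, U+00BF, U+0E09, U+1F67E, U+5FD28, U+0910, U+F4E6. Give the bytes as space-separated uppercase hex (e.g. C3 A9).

E2 94 A5 EB AA 87 C2 BF E0 B8 89 F0 9F 99 BE F1 9F B4 A8 E0 A4 90 EF 93 A6

U+2525: 3-byte form → E2 94 A5.
U+BA87: 3-byte form → EB AA 87.
U+00BF: 2-byte form → C2 BF.
U+0E09: 3-byte form → E0 B8 89.
U+1F67E: 4-byte form → F0 9F 99 BE.
U+5FD28: 4-byte form → F1 9F B4 A8.
U+0910: 3-byte form → E0 A4 90.
U+F4E6: 3-byte form → EF 93 A6.
Concatenated (25 bytes): E2 94 A5 EB AA 87 C2 BF E0 B8 89 F0 9F 99 BE F1 9F B4 A8 E0 A4 90 EF 93 A6.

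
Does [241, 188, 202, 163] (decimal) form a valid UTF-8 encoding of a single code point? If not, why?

invalid (non-continuation byte where continuation expected)

Leading byte 0xF1 = 11110001 → 4-byte form.
Byte 3 is 0xCA = 11001010, which is not 10xxxxxx — expected a continuation byte.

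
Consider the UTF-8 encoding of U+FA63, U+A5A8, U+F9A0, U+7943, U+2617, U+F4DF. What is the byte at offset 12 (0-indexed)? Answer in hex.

U+FA63 → 3-byte form EF A9 A3 at offsets 0–2.
U+A5A8 → 3-byte form EA 96 A8 at offsets 3–5.
U+F9A0 → 3-byte form EF A6 A0 at offsets 6–8.
U+7943 → 3-byte form E7 A5 83 at offsets 9–11.
U+2617 → 3-byte form E2 98 97 at offsets 12–14.
Offset 12 falls in char 5's range; it's byte 1 of E2 98 97 = 0xE2.

0xE2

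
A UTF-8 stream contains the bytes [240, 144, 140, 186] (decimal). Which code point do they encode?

Leading byte 0xF0 = 11110000 matches 11110xxx → 4-byte sequence.
Byte 1: 0xF0 = 11110000, payload 000 (3 bits).
Byte 2: 0x90 = 10010000 (10xxxxxx ✓), payload 010000.
Byte 3: 0x8C = 10001100 (10xxxxxx ✓), payload 001100.
Byte 4: 0xBA = 10111010 (10xxxxxx ✓), payload 111010.
Concatenate: 000010000001100111010 = 0x1033A (21 bits → U+1033A).

U+1033A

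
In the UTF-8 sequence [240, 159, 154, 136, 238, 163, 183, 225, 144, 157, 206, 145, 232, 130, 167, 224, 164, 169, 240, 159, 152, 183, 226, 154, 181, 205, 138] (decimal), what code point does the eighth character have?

U+26B5

Offset 0: leading byte 0xF0 = 11110000 → 4-byte char #1 = F0 9F 9A 88.
Offset 4: leading byte 0xEE = 11101110 → 3-byte char #2 = EE A3 B7.
Offset 7: leading byte 0xE1 = 11100001 → 3-byte char #3 = E1 90 9D.
Offset 10: leading byte 0xCE = 11001110 → 2-byte char #4 = CE 91.
Offset 12: leading byte 0xE8 = 11101000 → 3-byte char #5 = E8 82 A7.
Offset 15: leading byte 0xE0 = 11100000 → 3-byte char #6 = E0 A4 A9.
Offset 18: leading byte 0xF0 = 11110000 → 4-byte char #7 = F0 9F 98 B7.
Offset 22: leading byte 0xE2 = 11100010 → 3-byte char #8 = E2 9A B5.
Leading byte 0xE2 = 11100010 matches 1110xxxx → 3-byte sequence.
Byte 1: 0xE2 = 11100010, payload 0010 (4 bits).
Byte 2: 0x9A = 10011010 (10xxxxxx ✓), payload 011010.
Byte 3: 0xB5 = 10110101 (10xxxxxx ✓), payload 110101.
Concatenate: 0010011010110101 = 0x26B5 (16 bits → U+26B5).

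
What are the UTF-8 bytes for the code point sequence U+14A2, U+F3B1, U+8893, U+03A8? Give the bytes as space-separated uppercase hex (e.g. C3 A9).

E1 92 A2 EF 8E B1 E8 A2 93 CE A8

U+14A2: 3-byte form → E1 92 A2.
U+F3B1: 3-byte form → EF 8E B1.
U+8893: 3-byte form → E8 A2 93.
U+03A8: 2-byte form → CE A8.
Concatenated (11 bytes): E1 92 A2 EF 8E B1 E8 A2 93 CE A8.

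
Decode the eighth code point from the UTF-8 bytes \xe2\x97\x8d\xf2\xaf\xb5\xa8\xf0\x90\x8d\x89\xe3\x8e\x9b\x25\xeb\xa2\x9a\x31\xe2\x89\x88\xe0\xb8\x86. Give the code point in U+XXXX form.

U+2248

Offset 0: leading byte 0xE2 = 11100010 → 3-byte char #1 = E2 97 8D.
Offset 3: leading byte 0xF2 = 11110010 → 4-byte char #2 = F2 AF B5 A8.
Offset 7: leading byte 0xF0 = 11110000 → 4-byte char #3 = F0 90 8D 89.
Offset 11: leading byte 0xE3 = 11100011 → 3-byte char #4 = E3 8E 9B.
Offset 14: leading byte 0x25 = 00100101 → 1-byte char #5 = 25.
Offset 15: leading byte 0xEB = 11101011 → 3-byte char #6 = EB A2 9A.
Offset 18: leading byte 0x31 = 00110001 → 1-byte char #7 = 31.
Offset 19: leading byte 0xE2 = 11100010 → 3-byte char #8 = E2 89 88.
Leading byte 0xE2 = 11100010 matches 1110xxxx → 3-byte sequence.
Byte 1: 0xE2 = 11100010, payload 0010 (4 bits).
Byte 2: 0x89 = 10001001 (10xxxxxx ✓), payload 001001.
Byte 3: 0x88 = 10001000 (10xxxxxx ✓), payload 001000.
Concatenate: 0010001001001000 = 0x2248 (16 bits → U+2248).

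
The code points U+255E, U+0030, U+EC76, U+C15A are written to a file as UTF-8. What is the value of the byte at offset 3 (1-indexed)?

1-indexed offset 3 is 0-indexed offset 2.
U+255E → 3-byte form E2 95 9E at offsets 0–2.
Offset 2 falls in char 1's range; it's byte 3 of E2 95 9E = 0x9E.

0x9E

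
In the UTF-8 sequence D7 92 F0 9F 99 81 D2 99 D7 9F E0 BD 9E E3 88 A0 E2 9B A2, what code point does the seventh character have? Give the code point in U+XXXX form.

Offset 0: leading byte 0xD7 = 11010111 → 2-byte char #1 = D7 92.
Offset 2: leading byte 0xF0 = 11110000 → 4-byte char #2 = F0 9F 99 81.
Offset 6: leading byte 0xD2 = 11010010 → 2-byte char #3 = D2 99.
Offset 8: leading byte 0xD7 = 11010111 → 2-byte char #4 = D7 9F.
Offset 10: leading byte 0xE0 = 11100000 → 3-byte char #5 = E0 BD 9E.
Offset 13: leading byte 0xE3 = 11100011 → 3-byte char #6 = E3 88 A0.
Offset 16: leading byte 0xE2 = 11100010 → 3-byte char #7 = E2 9B A2.
Leading byte 0xE2 = 11100010 matches 1110xxxx → 3-byte sequence.
Byte 1: 0xE2 = 11100010, payload 0010 (4 bits).
Byte 2: 0x9B = 10011011 (10xxxxxx ✓), payload 011011.
Byte 3: 0xA2 = 10100010 (10xxxxxx ✓), payload 100010.
Concatenate: 0010011011100010 = 0x26E2 (16 bits → U+26E2).

U+26E2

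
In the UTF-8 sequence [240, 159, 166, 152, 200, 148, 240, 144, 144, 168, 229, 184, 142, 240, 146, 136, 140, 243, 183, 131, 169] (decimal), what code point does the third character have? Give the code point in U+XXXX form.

U+10428

Offset 0: leading byte 0xF0 = 11110000 → 4-byte char #1 = F0 9F A6 98.
Offset 4: leading byte 0xC8 = 11001000 → 2-byte char #2 = C8 94.
Offset 6: leading byte 0xF0 = 11110000 → 4-byte char #3 = F0 90 90 A8.
Leading byte 0xF0 = 11110000 matches 11110xxx → 4-byte sequence.
Byte 1: 0xF0 = 11110000, payload 000 (3 bits).
Byte 2: 0x90 = 10010000 (10xxxxxx ✓), payload 010000.
Byte 3: 0x90 = 10010000 (10xxxxxx ✓), payload 010000.
Byte 4: 0xA8 = 10101000 (10xxxxxx ✓), payload 101000.
Concatenate: 000010000010000101000 = 0x10428 (21 bits → U+10428).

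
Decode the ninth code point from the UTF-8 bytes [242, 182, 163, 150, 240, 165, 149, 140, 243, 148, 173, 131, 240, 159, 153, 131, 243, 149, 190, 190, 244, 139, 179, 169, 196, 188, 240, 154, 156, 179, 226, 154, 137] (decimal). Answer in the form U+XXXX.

U+2689

Offset 0: leading byte 0xF2 = 11110010 → 4-byte char #1 = F2 B6 A3 96.
Offset 4: leading byte 0xF0 = 11110000 → 4-byte char #2 = F0 A5 95 8C.
Offset 8: leading byte 0xF3 = 11110011 → 4-byte char #3 = F3 94 AD 83.
Offset 12: leading byte 0xF0 = 11110000 → 4-byte char #4 = F0 9F 99 83.
Offset 16: leading byte 0xF3 = 11110011 → 4-byte char #5 = F3 95 BE BE.
Offset 20: leading byte 0xF4 = 11110100 → 4-byte char #6 = F4 8B B3 A9.
Offset 24: leading byte 0xC4 = 11000100 → 2-byte char #7 = C4 BC.
Offset 26: leading byte 0xF0 = 11110000 → 4-byte char #8 = F0 9A 9C B3.
Offset 30: leading byte 0xE2 = 11100010 → 3-byte char #9 = E2 9A 89.
Leading byte 0xE2 = 11100010 matches 1110xxxx → 3-byte sequence.
Byte 1: 0xE2 = 11100010, payload 0010 (4 bits).
Byte 2: 0x9A = 10011010 (10xxxxxx ✓), payload 011010.
Byte 3: 0x89 = 10001001 (10xxxxxx ✓), payload 001001.
Concatenate: 0010011010001001 = 0x2689 (16 bits → U+2689).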